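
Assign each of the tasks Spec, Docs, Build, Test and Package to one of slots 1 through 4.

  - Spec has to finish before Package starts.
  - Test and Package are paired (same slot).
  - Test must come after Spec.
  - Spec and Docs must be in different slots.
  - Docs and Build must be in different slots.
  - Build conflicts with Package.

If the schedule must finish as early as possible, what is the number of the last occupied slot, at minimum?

slot 2

The precedence chain requires at least 2 distinct slots.
2 works (last occupied slot: 2): for example Package=2; Docs=2; Spec=1; Build=1; Test=2.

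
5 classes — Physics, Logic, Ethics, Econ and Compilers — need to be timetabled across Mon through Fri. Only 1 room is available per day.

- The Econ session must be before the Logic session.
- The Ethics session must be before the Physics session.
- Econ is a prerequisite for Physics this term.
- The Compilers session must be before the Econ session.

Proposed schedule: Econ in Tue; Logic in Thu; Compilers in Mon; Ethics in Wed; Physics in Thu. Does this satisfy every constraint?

Econ is a prerequisite for Physics this term — holds.
The Compilers session must be before the Econ session — holds.
The Econ session must be before the Logic session — holds.
Only 1 room is available per day — violated.
The Ethics session must be before the Physics session — holds.

No. Only 1 room is available per day is not satisfied.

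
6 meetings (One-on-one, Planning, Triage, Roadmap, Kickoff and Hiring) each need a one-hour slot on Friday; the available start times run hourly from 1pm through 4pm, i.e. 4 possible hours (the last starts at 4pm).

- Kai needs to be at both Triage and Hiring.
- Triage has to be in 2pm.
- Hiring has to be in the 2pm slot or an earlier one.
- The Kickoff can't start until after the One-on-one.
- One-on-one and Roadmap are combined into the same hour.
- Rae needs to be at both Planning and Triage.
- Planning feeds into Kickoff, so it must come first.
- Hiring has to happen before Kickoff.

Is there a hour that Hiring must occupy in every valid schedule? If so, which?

1pm

Hiring's window is 1pm–2pm.
Triage is fixed at 2pm, and Hiring can't share a hour with Triage.
So Hiring must be 1pm.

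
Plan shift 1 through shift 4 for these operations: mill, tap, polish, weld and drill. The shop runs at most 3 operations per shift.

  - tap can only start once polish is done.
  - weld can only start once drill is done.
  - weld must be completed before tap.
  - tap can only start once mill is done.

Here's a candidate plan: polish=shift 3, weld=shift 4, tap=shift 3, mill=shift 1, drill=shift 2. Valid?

tap can only start once polish is done — violated.
weld can only start once drill is done — holds.
tap can only start once mill is done — holds.
weld must be completed before tap — violated.
The shop runs at most 3 operations per shift — holds.

Invalid. weld must be completed before tap.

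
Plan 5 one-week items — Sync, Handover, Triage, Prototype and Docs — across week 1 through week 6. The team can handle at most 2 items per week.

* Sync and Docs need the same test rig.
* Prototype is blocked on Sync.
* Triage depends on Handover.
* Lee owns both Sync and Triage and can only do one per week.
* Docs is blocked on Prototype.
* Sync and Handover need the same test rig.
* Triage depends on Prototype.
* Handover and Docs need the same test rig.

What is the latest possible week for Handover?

week 5

Downstream work caps Handover at week 5.
Handover at week 5 is achievable: Sync=week 1; Prototype=week 2; Handover=week 5; Triage=week 6; Docs=week 3.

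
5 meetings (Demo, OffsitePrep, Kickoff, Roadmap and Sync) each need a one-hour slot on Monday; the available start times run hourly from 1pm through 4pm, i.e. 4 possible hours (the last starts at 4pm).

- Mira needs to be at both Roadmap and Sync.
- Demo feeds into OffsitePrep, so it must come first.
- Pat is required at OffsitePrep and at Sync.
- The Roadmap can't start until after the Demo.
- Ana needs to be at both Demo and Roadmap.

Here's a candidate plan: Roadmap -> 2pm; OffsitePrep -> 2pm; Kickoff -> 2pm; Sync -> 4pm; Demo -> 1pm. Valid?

Yes, all constraints hold

Demo feeds into OffsitePrep, so it must come first — holds.
Pat is required at OffsitePrep and at Sync — holds.
Ana needs to be at both Demo and Roadmap — holds.
The Roadmap can't start until after the Demo — holds.
Mira needs to be at both Roadmap and Sync — holds.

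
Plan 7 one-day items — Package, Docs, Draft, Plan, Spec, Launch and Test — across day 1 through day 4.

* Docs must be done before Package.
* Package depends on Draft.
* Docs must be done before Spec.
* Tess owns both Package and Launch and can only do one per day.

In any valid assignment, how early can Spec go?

day 2

Precedence pushes Spec to at least day 2.
Spec at day 2 is achievable: Draft in day 1, Test in day 1, Spec in day 2, Docs in day 1, Launch in day 1, Plan in day 1, Package in day 2.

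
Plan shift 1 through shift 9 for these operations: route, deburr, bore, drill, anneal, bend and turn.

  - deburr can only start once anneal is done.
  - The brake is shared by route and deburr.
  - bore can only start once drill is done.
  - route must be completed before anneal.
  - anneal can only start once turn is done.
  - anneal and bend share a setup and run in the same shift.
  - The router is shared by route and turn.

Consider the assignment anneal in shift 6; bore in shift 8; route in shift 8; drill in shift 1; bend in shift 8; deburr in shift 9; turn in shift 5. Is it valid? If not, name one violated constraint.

No — it violates: route must be completed before anneal

anneal can only start once turn is done — holds.
The router is shared by route and turn — holds.
anneal and bend share a setup and run in the same shift — violated.
bore can only start once drill is done — holds.
deburr can only start once anneal is done — holds.
The brake is shared by route and deburr — holds.
route must be completed before anneal — violated.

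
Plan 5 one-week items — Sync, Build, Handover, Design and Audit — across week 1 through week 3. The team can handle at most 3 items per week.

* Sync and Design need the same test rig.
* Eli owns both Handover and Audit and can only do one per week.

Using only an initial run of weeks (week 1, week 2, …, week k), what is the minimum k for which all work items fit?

2

With at most 3 per week and 5 work items, at least 2 weeks are needed.
2 works (last occupied week: week 2): for example Handover in week 1; Sync in week 1; Design in week 2; Build in week 1; Audit in week 2.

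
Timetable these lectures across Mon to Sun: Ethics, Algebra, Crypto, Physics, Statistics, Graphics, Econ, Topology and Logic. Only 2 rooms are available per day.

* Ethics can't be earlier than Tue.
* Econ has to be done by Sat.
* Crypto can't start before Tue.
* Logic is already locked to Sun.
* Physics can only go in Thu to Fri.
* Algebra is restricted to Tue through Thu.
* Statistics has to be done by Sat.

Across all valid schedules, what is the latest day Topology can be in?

Topology at Sun is achievable: Logic=Sun; Crypto=Wed; Statistics=Mon; Graphics=Wed; Econ=Mon; Topology=Sun; Ethics=Tue; Algebra=Tue; Physics=Thu.

Sun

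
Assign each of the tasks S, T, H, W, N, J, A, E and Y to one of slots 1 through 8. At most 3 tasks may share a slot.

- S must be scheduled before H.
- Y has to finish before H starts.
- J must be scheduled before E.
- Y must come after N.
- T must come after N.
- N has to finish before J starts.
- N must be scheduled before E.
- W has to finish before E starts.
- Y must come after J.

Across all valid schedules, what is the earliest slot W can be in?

1

Downstream work caps W at 7.
W at 1 is achievable: H in 4, N in 1, T in 2, A in 2, W in 1, E in 3, J in 2, S in 1, Y in 3.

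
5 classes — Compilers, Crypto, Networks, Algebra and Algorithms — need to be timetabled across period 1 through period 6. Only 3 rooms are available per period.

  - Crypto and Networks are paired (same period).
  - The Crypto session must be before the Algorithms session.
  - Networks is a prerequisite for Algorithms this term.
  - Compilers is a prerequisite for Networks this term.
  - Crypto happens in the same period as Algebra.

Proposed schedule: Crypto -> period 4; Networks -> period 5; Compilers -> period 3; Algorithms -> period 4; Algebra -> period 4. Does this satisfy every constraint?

Compilers is a prerequisite for Networks this term — holds.
Networks is a prerequisite for Algorithms this term — violated.
Only 3 rooms are available per period — holds.
The Crypto session must be before the Algorithms session — violated.
Crypto happens in the same period as Algebra — holds.
Crypto and Networks are paired (same period) — violated.

No. Networks is a prerequisite for Algorithms this term is not satisfied.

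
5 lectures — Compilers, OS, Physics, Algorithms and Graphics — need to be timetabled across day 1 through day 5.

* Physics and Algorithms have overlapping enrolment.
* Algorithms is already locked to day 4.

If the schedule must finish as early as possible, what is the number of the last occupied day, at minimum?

Algorithms can't be placed before day 4, so the schedule must run through at least day 4.
4 works (last occupied day: day 4): for example Algorithms=day 4; OS=day 1; Graphics=day 1; Physics=day 1; Compilers=day 1.

4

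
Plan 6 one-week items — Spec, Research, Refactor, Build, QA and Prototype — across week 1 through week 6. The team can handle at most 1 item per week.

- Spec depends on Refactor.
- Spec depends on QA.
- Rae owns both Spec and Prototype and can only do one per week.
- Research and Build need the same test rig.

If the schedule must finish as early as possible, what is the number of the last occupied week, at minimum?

The precedence chain requires at least 2 distinct weeks.
With at most 1 per week and 6 tasks, at least 6 weeks are needed.
6 works (last occupied week: week 6): for example Refactor=week 1, Research=week 4, Spec=week 3, Build=week 5, QA=week 2, Prototype=week 6.

week 6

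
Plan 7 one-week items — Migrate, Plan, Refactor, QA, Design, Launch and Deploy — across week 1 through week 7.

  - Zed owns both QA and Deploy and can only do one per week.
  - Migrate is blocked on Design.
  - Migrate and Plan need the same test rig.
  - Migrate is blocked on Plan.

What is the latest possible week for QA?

QA at week 7 is achievable: Plan=week 1, Launch=week 1, Migrate=week 2, QA=week 7, Design=week 1, Refactor=week 1, Deploy=week 1.

week 7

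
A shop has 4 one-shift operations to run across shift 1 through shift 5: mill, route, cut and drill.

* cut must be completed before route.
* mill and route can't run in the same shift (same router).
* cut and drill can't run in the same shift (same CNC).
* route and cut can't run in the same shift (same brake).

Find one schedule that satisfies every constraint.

drill=shift 2; mill=shift 1; cut=shift 1; route=shift 2

Checking: cut(shift 1) before route(shift 2); route(shift 2) != cut(shift 1); mill(shift 1) != route(shift 2); cut(shift 1) != drill(shift 2).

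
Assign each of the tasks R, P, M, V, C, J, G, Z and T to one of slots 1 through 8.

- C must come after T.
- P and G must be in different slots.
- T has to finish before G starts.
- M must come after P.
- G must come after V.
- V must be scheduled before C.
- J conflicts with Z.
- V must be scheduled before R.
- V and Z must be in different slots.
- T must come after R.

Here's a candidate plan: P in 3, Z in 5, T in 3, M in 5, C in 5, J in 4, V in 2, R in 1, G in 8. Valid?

J conflicts with Z — holds.
V and Z must be in different slots — holds.
G must come after V — holds.
P and G must be in different slots — holds.
V must be scheduled before R — violated.
C must come after T — holds.
M must come after P — holds.
T must come after R — holds.
T has to finish before G starts — holds.
V must be scheduled before C — holds.

Invalid. V must be scheduled before R.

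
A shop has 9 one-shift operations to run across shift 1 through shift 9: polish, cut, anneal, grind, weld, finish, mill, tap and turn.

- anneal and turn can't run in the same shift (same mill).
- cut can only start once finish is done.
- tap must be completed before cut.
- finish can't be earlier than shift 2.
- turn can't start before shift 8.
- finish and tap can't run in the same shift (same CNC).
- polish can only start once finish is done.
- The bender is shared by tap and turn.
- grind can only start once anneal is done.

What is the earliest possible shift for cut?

Precedence pushes cut to at least shift 3.
cut at shift 3 is achievable: polish in shift 3; weld in shift 1; grind in shift 2; turn in shift 8; anneal in shift 1; cut in shift 3; tap in shift 1; mill in shift 1; finish in shift 2.

shift 3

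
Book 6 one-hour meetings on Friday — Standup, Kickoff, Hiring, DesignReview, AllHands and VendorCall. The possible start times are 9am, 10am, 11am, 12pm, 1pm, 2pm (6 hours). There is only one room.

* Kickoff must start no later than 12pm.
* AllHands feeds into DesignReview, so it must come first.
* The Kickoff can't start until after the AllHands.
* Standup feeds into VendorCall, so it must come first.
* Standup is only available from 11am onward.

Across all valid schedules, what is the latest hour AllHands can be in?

Downstream work caps AllHands at 11am.
AllHands at 10am is achievable: Standup in 11am; VendorCall in 2pm; Hiring in 9am; AllHands in 10am; Kickoff in 12pm; DesignReview in 1pm.
Nothing later works — the capacity limit rule out every hour after 10am.

10am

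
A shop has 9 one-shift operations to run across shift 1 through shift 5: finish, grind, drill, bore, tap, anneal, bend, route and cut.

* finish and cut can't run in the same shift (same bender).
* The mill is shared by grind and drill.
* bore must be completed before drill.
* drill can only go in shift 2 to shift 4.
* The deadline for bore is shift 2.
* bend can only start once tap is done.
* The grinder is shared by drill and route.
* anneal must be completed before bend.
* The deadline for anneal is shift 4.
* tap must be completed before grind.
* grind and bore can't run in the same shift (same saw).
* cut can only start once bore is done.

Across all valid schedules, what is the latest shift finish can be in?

shift 5

finish at shift 5 is achievable: anneal -> shift 1, bore -> shift 1, cut -> shift 2, tap -> shift 1, bend -> shift 2, route -> shift 1, drill -> shift 2, finish -> shift 5, grind -> shift 3.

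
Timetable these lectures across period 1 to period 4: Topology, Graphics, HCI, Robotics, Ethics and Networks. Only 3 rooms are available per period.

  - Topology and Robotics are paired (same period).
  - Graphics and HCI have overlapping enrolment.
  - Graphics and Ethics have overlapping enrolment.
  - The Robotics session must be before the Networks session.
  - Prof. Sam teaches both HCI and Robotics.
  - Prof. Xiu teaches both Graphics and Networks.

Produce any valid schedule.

Networks=period 2; Topology=period 1; Ethics=period 2; HCI=period 2; Robotics=period 1; Graphics=period 1

Checking: Robotics(period 1) before Networks(period 2); Graphics(period 1) != HCI(period 2); Graphics(period 1) != Networks(period 2); Graphics(period 1) != Ethics(period 2); HCI(period 2) != Robotics(period 1); Topology = Robotics = period 1; max 3 per period (cap 3).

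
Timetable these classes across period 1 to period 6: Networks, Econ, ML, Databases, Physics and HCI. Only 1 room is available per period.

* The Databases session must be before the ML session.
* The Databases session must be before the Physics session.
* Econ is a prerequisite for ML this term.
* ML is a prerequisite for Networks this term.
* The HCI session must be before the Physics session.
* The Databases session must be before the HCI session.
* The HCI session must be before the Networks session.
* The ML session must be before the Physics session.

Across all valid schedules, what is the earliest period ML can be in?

period 3

Precedence pushes ML to at least period 2; downstream work caps ML at period 5.
ML at period 3 is achievable: Databases in period 1; ML in period 3; Econ in period 2; Physics in period 5; HCI in period 4; Networks in period 6.
Nothing earlier works — the capacity limit rule out every period before period 3.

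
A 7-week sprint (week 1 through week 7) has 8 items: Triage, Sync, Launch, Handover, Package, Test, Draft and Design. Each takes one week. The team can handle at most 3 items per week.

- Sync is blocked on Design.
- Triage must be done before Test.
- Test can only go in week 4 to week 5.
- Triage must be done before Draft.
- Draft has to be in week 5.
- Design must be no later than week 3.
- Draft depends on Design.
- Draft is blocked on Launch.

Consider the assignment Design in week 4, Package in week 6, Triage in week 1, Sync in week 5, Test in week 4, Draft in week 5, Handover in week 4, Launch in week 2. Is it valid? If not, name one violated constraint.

Design must be no later than week 3 — violated.
Draft depends on Design — holds.
Sync is blocked on Design — holds.
The team can handle at most 3 items per week — holds.
Test can only go in week 4 to week 5 — holds.
Draft is blocked on Launch — holds.
Triage must be done before Draft — holds.
Triage must be done before Test — holds.
Draft has to be in week 5 — holds.

No — it violates: Design must be no later than week 3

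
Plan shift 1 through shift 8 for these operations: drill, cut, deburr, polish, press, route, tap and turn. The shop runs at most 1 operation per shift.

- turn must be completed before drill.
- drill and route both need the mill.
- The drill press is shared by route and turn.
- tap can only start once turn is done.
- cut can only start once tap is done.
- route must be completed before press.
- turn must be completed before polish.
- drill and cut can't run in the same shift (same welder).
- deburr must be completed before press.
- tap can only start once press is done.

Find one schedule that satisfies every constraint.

polish=shift 8; cut=shift 7; route=shift 2; tap=shift 5; drill=shift 6; turn=shift 4; press=shift 3; deburr=shift 1

Checking: turn(shift 4) before drill(shift 6); route(shift 2) before press(shift 3); tap(shift 5) before cut(shift 7); turn(shift 4) before polish(shift 8); turn(shift 4) before tap(shift 5); press(shift 3) before tap(shift 5); deburr(shift 1) before press(shift 3); route(shift 2) != turn(shift 4); drill(shift 6) != route(shift 2); drill(shift 6) != cut(shift 7); max 1 per shift (cap 1).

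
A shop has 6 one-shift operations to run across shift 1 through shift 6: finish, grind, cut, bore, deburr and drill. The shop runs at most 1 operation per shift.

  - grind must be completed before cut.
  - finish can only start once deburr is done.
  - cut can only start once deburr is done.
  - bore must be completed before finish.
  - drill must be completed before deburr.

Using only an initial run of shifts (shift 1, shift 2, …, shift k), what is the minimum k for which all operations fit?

The precedence chain requires at least 3 distinct shifts.
With at most 1 per shift and 6 operations, at least 6 shifts are needed.
6 works (last occupied shift: shift 6): for example bore -> shift 3, grind -> shift 5, deburr -> shift 2, cut -> shift 6, drill -> shift 1, finish -> shift 4.

6 shifts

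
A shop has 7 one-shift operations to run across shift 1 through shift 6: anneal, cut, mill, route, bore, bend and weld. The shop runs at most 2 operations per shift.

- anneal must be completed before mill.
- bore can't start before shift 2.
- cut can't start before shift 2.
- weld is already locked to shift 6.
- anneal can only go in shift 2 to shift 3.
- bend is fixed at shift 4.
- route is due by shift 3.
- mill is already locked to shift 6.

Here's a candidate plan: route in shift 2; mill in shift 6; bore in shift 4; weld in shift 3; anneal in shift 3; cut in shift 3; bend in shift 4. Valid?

Invalid. The shop runs at most 2 operations per shift.

route is due by shift 3 — holds.
The shop runs at most 2 operations per shift — violated.
mill is already locked to shift 6 — holds.
bore can't start before shift 2 — holds.
weld is already locked to shift 6 — violated.
cut can't start before shift 2 — holds.
anneal can only go in shift 2 to shift 3 — holds.
anneal must be completed before mill — holds.
bend is fixed at shift 4 — holds.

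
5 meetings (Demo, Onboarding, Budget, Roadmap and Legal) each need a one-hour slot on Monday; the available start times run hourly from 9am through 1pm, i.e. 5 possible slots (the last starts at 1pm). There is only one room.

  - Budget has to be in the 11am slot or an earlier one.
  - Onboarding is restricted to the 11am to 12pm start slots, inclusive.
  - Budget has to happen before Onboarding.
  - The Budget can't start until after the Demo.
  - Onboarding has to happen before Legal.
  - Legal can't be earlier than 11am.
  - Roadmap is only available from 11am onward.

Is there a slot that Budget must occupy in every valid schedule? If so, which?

Precedence pushes Budget to at least 10am; Budget's own window allows nothing later than 11am.
So Budget is pinned to 10am.

10am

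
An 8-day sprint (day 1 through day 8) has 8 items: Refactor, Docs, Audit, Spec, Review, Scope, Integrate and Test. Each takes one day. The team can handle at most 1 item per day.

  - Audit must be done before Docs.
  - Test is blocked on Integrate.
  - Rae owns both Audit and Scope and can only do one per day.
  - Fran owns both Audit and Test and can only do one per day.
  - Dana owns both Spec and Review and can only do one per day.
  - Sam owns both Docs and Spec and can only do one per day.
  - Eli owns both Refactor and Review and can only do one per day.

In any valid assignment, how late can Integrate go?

day 7

Downstream work caps Integrate at day 7.
Integrate at day 7 is achievable: Audit in day 1, Refactor in day 3, Integrate in day 7, Test in day 8, Scope in day 6, Docs in day 2, Spec in day 4, Review in day 5.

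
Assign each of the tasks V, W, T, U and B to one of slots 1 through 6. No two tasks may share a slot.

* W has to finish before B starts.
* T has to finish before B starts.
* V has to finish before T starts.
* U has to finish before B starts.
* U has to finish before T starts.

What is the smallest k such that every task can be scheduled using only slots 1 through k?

The precedence chain requires at least 3 distinct slots.
With at most 1 per slot and 5 tasks, at least 5 slots are needed.
5 works (last occupied slot: 5): for example U=1; W=4; V=2; B=5; T=3.

5 slots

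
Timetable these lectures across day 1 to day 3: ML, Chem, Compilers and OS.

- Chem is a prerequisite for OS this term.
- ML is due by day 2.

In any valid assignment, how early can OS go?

Precedence pushes OS to at least day 2.
OS at day 2 is achievable: Compilers -> day 1, OS -> day 2, Chem -> day 1, ML -> day 1.

day 2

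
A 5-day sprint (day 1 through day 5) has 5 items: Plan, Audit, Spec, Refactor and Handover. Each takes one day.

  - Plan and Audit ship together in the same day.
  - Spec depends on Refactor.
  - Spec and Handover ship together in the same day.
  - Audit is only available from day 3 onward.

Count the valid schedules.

Splitting on Plan: it can be day 3 (10), day 4 (10), day 5 (10). Listing each branch's schedules as (Audit, Spec, Refactor, Handover) by day number:
Plan=day 3: (3,2,1,2) (3,3,1,3) (3,3,2,3) (3,4,1,4) (3,4,2,4) (3,4,3,4) (3,5,1,5) (3,5,2,5) (3,5,3,5) (3,5,4,5) — 10.
Plan=day 4: (4,2,1,2) (4,3,1,3) (4,3,2,3) (4,4,1,4) (4,4,2,4) (4,4,3,4) (4,5,1,5) (4,5,2,5) (4,5,3,5) (4,5,4,5) — 10.
Plan=day 5: (5,2,1,2) (5,3,1,3) (5,3,2,3) (5,4,1,4) (5,4,2,4) (5,4,3,4) (5,5,1,5) (5,5,2,5) (5,5,3,5) (5,5,4,5) — 10.
Summing: 10 + 10 + 10 = 30.

30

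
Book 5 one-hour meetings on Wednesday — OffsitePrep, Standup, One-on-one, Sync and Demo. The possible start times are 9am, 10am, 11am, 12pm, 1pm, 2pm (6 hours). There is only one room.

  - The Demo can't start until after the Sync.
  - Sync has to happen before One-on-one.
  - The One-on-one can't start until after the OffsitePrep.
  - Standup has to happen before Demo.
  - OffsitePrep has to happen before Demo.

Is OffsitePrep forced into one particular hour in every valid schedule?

No

OffsitePrep can be 9am (e.g. Demo=12pm, OffsitePrep=9am, Sync=10am, One-on-one=1pm, Standup=11am) or 10am (e.g. Demo in 12pm; OffsitePrep in 10am; Standup in 11am; One-on-one in 1pm; Sync in 9am).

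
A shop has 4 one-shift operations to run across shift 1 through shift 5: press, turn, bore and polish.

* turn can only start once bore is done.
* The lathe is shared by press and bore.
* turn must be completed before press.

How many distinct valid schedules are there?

Splitting on press: it can be shift 3 (5), shift 4 (15), shift 5 (30). Listing each branch's schedules as (turn, bore, polish) by shift number:
press=shift 3: (2,1,1) (2,1,2) (2,1,3) (2,1,4) (2,1,5) — 5.
press=shift 4: (2,1,1) (2,1,2) (2,1,3) (2,1,4) (2,1,5) (3,1,1) (3,1,2) (3,1,3) (3,1,4) (3,1,5) (3,2,1) (3,2,2) (3,2,3) (3,2,4) (3,2,5) — 15.
press=shift 5: (2,1,1) (2,1,2) (2,1,3) (2,1,4) (2,1,5) (3,1,1) (3,1,2) (3,1,3) (3,1,4) (3,1,5) (3,2,1) (3,2,2) (3,2,3) (3,2,4) (3,2,5) (4,1,1) (4,1,2) (4,1,3) (4,1,4) (4,1,5) (4,2,1) (4,2,2) (4,2,3) (4,2,4) (4,2,5) (4,3,1) (4,3,2) (4,3,3) (4,3,4) (4,3,5) — 30.
Summing: 5 + 15 + 30 = 50.

50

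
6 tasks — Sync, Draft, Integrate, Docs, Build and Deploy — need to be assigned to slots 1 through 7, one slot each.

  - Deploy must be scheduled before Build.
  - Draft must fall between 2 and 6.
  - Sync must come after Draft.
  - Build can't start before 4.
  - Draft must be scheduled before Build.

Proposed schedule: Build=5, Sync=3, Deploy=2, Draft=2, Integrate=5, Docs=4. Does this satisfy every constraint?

Yes

Deploy must be scheduled before Build — holds.
Build can't start before 4 — holds.
Draft must be scheduled before Build — holds.
Sync must come after Draft — holds.
Draft must fall between 2 and 6 — holds.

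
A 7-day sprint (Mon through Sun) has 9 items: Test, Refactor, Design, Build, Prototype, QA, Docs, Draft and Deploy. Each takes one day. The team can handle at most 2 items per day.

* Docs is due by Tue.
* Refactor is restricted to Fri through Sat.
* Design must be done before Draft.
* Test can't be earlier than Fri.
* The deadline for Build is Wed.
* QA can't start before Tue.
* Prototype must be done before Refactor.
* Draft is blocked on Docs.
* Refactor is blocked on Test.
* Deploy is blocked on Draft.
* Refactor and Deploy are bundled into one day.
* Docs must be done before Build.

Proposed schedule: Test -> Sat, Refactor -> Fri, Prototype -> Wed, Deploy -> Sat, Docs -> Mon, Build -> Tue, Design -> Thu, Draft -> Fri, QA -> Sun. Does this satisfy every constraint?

Invalid. Refactor is blocked on Test.

The team can handle at most 2 items per day — holds.
Test can't be earlier than Fri — holds.
Design must be done before Draft — holds.
Refactor is blocked on Test — violated.
Deploy is blocked on Draft — holds.
Docs is due by Tue — holds.
Prototype must be done before Refactor — holds.
The deadline for Build is Wed — holds.
Refactor and Deploy are bundled into one day — violated.
Refactor is restricted to Fri through Sat — holds.
Docs must be done before Build — holds.
Draft is blocked on Docs — holds.
QA can't start before Tue — holds.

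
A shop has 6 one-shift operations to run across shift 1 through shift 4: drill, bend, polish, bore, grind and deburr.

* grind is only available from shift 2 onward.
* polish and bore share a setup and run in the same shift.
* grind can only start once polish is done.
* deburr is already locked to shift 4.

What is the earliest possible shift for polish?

shift 1

Downstream work caps polish at shift 3.
polish at shift 1 is achievable: drill -> shift 1; bend -> shift 1; deburr -> shift 4; grind -> shift 2; polish -> shift 1; bore -> shift 1.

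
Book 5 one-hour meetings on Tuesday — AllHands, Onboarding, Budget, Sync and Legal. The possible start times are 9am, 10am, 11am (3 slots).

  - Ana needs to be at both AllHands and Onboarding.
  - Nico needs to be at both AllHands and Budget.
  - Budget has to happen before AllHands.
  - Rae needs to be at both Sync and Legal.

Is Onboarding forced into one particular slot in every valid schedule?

Onboarding can be 9am (e.g. AllHands=10am; Onboarding=9am; Sync=9am; Budget=9am; Legal=10am) or 10am (e.g. Onboarding -> 10am; Budget -> 9am; Sync -> 9am; AllHands -> 11am; Legal -> 10am).

No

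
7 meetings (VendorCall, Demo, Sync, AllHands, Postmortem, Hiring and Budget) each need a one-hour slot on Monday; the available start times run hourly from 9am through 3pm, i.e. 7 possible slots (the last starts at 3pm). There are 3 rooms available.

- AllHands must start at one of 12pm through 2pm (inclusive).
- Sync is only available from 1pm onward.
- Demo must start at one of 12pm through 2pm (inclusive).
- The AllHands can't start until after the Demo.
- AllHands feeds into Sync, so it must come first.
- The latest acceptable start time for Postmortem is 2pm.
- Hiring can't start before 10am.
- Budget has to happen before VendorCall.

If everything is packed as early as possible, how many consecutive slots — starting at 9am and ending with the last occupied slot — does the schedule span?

6

The precedence chain requires at least 3 distinct slots.
With at most 3 per slot and 7 meetings, at least 3 slots are needed.
Propagating the time windows through the other constraints, Sync can't land before 2pm — that is slot 6 counting from 9am — so the schedule must run through at least 6 slots.
6 works (last occupied slot: 2pm): for example AllHands in 1pm; Hiring in 10am; Postmortem in 9am; Budget in 9am; VendorCall in 10am; Demo in 12pm; Sync in 2pm.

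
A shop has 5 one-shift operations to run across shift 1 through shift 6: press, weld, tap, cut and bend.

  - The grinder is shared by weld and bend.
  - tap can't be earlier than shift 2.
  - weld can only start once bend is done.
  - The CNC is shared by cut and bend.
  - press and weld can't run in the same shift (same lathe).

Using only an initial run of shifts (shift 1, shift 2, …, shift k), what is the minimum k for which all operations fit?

2

The precedence chain requires at least 2 distinct shifts.
2 works (last occupied shift: shift 2): for example weld in shift 2; cut in shift 2; tap in shift 2; bend in shift 1; press in shift 1.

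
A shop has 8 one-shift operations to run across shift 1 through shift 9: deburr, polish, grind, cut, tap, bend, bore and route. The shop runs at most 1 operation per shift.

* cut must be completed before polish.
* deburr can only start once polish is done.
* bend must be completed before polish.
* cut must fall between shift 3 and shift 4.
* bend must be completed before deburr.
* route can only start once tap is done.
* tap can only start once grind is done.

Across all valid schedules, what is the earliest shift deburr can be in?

shift 5

Precedence pushes deburr to at least shift 5.
deburr at shift 5 is achievable: cut in shift 3, deburr in shift 5, grind in shift 2, bore in shift 8, bend in shift 1, route in shift 7, tap in shift 6, polish in shift 4.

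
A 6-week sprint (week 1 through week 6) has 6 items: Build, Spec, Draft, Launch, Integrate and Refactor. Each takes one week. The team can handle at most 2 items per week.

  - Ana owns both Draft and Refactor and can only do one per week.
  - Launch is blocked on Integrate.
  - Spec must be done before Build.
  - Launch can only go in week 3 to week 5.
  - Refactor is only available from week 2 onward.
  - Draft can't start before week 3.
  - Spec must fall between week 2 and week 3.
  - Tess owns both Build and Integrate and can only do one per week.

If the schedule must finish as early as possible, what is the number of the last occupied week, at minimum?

The precedence chain requires at least 2 distinct weeks.
With at most 2 per week and 6 work items, at least 3 weeks are needed.
Draft can't be placed before week 3, so the schedule must run through at least week 3.
Could 3 weeks be enough, i.e. nothing placed later than week 3? No: Spec's window within 3 weeks is {week 2, week 3}; Draft's window within 3 weeks is {week 3}; Launch's window within 3 weeks is {week 3}; Build must come after Spec (at week 2 or later) → {week 3}; that puts Build, Draft and Launch all in week 3 — more than 2 per week.
So 3 weeks is not enough.
4 works (last occupied week: week 4): for example Draft in week 3, Spec in week 2, Integrate in week 1, Launch in week 3, Build in week 4, Refactor in week 2.

4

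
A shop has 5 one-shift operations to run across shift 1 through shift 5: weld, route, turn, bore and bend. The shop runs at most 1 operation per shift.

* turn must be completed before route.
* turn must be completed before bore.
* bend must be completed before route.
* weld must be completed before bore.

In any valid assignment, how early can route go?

shift 3

Precedence pushes route to at least shift 2.
route at shift 3 is achievable: route -> shift 3, turn -> shift 1, bore -> shift 5, bend -> shift 2, weld -> shift 4.
Nothing earlier works — the capacity limit rule out every shift before shift 3.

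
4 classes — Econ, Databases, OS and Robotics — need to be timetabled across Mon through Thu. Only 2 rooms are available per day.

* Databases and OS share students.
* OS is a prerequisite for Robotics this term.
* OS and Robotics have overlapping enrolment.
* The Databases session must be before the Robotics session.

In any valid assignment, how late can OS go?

Wed

Downstream work caps OS at Wed.
OS at Wed is achievable: OS -> Wed, Econ -> Mon, Robotics -> Thu, Databases -> Mon.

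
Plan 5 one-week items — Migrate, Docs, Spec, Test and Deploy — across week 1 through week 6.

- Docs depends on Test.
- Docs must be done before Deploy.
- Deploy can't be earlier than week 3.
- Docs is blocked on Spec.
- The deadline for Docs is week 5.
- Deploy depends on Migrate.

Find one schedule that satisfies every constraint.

Spec -> week 1; Docs -> week 2; Deploy -> week 3; Test -> week 1; Migrate -> week 1

Checking: Spec(week 1) before Docs(week 2); Test(week 1) before Docs(week 2); Migrate(week 1) before Deploy(week 3); Docs(week 2) before Deploy(week 3); Docs=week 2 in [week 1,week 5]; Deploy=week 3 in [week 3,week 6].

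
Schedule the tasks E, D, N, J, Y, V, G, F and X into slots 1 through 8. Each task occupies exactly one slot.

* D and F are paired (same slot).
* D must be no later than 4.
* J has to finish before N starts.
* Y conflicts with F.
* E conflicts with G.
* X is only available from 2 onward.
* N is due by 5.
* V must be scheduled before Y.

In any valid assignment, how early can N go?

Precedence pushes N to at least 2; N's own window allows nothing later than 5.
N at 2 is achievable: N -> 2, X -> 2, G -> 2, D -> 1, Y -> 2, J -> 1, E -> 1, F -> 1, V -> 1.

2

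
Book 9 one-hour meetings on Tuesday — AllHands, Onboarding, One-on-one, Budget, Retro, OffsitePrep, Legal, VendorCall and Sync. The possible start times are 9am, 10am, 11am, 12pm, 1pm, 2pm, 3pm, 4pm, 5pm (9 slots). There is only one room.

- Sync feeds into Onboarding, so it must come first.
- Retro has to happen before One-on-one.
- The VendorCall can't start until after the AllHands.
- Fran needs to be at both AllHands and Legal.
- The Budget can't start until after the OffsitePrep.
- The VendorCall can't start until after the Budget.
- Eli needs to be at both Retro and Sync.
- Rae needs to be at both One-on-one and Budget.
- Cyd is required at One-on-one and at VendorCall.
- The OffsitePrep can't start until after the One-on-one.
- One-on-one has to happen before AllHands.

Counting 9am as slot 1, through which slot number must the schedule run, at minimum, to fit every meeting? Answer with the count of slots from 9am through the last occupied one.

9 slots

The precedence chain requires at least 5 distinct slots.
With at most 1 per slot and 9 meetings, at least 9 slots are needed.
9 works (last occupied slot: 5pm): for example Retro=9am, Onboarding=4pm, Sync=3pm, Legal=5pm, Budget=1pm, One-on-one=10am, AllHands=11am, VendorCall=2pm, OffsitePrep=12pm.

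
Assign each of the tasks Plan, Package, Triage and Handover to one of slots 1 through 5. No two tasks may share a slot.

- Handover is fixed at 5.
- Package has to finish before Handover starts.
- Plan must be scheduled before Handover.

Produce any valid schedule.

Package=2, Handover=5, Triage=3, Plan=1

Checking: Plan(1) before Handover(5); Package(2) before Handover(5); Handover=5 in [5,5]; max 1 per slot (cap 1).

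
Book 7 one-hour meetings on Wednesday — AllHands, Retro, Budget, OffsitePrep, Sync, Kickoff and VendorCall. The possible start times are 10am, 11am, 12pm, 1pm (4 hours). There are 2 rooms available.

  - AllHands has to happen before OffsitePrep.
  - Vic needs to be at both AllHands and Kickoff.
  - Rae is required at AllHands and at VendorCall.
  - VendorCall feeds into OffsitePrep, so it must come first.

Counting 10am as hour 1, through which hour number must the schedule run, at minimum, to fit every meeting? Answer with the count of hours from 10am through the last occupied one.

The precedence chain requires at least 2 distinct hours.
With at most 2 per hour and 7 meetings, at least 4 hours are needed.
4 works (last occupied hour: 1pm): for example VendorCall -> 11am, Retro -> 10am, Kickoff -> 1pm, OffsitePrep -> 12pm, Budget -> 11am, AllHands -> 10am, Sync -> 12pm.

4 hours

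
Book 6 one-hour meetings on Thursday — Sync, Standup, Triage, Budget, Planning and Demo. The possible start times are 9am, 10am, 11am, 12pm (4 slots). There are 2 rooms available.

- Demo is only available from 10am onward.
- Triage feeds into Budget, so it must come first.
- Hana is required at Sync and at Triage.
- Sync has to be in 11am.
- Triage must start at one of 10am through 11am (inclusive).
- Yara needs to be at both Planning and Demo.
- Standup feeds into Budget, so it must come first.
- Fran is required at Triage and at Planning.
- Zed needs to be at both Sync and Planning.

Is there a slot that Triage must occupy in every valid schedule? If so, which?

Triage's window is 10am–11am.
Sync is fixed at 11am, and Triage can't share a slot with Sync.
So Triage must be 10am.

10am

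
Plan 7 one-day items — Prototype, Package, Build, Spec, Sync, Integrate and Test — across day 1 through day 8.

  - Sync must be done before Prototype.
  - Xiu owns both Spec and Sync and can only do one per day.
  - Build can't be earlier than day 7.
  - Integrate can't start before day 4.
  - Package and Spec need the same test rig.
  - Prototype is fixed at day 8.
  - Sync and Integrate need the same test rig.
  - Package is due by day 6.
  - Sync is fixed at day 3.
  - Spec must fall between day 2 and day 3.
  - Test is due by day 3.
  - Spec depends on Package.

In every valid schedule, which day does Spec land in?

Spec's window is day 2–day 3.
Sync is fixed at day 3, and Spec can't share a day with Sync.
So Spec must be day 2.

day 2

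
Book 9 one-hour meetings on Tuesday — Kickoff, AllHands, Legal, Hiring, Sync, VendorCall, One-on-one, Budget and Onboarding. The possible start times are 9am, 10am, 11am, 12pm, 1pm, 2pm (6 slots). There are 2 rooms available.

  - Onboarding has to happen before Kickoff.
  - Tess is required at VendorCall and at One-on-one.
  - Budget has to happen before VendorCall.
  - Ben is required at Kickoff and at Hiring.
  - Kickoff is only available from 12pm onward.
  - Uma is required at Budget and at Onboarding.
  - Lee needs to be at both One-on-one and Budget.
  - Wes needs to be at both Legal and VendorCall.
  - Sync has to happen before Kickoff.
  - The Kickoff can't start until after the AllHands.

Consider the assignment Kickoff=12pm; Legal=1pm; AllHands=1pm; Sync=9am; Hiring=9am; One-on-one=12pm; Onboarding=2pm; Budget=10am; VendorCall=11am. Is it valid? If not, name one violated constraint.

Invalid. Onboarding has to happen before Kickoff.

Uma is required at Budget and at Onboarding — holds.
Ben is required at Kickoff and at Hiring — holds.
Budget has to happen before VendorCall — holds.
Kickoff is only available from 12pm onward — holds.
Tess is required at VendorCall and at One-on-one — holds.
Sync has to happen before Kickoff — holds.
The Kickoff can't start until after the AllHands — violated.
There are 2 rooms available — holds.
Lee needs to be at both One-on-one and Budget — holds.
Wes needs to be at both Legal and VendorCall — holds.
Onboarding has to happen before Kickoff — violated.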